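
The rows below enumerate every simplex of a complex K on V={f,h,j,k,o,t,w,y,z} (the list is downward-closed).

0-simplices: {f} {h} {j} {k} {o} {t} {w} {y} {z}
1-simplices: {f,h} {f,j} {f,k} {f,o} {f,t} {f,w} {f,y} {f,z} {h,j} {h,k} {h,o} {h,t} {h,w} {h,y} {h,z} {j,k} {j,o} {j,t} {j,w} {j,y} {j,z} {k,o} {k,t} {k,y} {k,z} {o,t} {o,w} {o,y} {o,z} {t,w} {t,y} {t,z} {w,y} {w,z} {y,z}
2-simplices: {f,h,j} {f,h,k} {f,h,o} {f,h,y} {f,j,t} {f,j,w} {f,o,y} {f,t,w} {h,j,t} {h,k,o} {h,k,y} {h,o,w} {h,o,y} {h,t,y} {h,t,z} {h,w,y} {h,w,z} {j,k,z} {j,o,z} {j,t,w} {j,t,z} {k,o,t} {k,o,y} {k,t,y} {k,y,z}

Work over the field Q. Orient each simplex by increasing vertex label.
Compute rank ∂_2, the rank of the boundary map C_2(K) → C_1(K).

rank∂_2=22

n_0=9 n_1=35 n_2=25  [Q]
∂1: piv[fh,fj,fk,fo,ft,fw,fy,fz] rk=8  ker:hj,hk,ho,ht,hw,hy,hz,jk,jo,jt,jw,jy,jz,ko,kt,ky,kz,ot,ow,oy,oz,tw,ty,tz,wy,wz,yz
∂2: piv[fhj,fhk,fho,fhy,fjt,fjw,foy,ftw,hjt,hko,hky,how,hty,htz,hwy,hwz,jkz,joz,jtz,kot,kty,kyz] rk=22  ker:hoy,jtw,koy
rk∂_2=22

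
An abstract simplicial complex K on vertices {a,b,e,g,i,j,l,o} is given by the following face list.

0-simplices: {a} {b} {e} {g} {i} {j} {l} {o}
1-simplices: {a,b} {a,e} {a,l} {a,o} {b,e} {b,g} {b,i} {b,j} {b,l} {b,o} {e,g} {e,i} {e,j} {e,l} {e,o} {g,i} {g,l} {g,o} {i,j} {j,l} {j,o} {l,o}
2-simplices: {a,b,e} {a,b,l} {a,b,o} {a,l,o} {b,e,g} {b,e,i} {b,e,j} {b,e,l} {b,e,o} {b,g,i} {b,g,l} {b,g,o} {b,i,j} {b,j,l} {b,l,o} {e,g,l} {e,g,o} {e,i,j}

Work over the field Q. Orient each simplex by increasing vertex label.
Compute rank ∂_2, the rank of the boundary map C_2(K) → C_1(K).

rank∂_2=14

n_0=8 n_1=22 n_2=18  [Q]
∂1: piv[ab,ae,al,ao,bg,bi,bj] rk=7  ker:be,bl,bo,eg,ei,ej,el,eo,gi,gl,go,ij,jl,jo,lo
∂2: piv[abe,abl,abo,alo,beg,bei,bej,bel,beo,bgi,bgl,bgo,bij,bjl] rk=14  ker:blo,egl,ego,eij
rk∂_2=14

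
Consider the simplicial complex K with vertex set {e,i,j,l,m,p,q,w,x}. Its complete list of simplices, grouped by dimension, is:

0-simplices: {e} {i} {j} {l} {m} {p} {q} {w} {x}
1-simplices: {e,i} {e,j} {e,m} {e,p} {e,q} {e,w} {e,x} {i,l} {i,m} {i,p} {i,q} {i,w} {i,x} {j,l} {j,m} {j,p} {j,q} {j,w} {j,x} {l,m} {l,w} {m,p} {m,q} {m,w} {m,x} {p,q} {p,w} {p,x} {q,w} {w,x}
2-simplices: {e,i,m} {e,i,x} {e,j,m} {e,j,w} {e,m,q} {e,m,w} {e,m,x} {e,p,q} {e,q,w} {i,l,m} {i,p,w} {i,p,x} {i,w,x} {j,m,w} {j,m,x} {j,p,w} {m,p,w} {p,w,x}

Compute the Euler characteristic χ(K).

n_0=9 n_1=30 n_2=18
χ=+9−30+18=-3

χ(K)=-3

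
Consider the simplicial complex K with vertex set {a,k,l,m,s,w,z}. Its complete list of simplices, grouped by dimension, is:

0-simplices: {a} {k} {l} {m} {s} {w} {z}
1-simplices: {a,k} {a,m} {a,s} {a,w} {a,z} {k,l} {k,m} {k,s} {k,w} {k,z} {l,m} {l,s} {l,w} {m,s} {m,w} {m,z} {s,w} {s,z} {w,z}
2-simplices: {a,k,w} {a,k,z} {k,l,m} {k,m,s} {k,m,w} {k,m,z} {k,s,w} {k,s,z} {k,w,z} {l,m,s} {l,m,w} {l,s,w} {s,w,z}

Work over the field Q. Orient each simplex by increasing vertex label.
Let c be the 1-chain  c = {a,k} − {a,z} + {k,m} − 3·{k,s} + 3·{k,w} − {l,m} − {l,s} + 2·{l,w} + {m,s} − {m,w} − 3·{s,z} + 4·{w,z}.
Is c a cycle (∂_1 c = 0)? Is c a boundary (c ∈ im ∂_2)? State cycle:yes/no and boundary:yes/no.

cycle:yes boundary:yes

n_0=7 n_1=19 n_2=13  [Q]
∂1: piv[ak,am,as,aw,az,kl] rk=6  ker:km,ks,kw,kz,lm,ls,lw,ms,mw,mz,sw,sz,wz
∂2: piv[akw,akz,klm,kms,kmw,kmz,ksw,ksz,kwz,lms,lmw] rk=11  ker:lsw,swz
∂1c = 0
c vs im∂2: reduces to 0 ⇒ boundary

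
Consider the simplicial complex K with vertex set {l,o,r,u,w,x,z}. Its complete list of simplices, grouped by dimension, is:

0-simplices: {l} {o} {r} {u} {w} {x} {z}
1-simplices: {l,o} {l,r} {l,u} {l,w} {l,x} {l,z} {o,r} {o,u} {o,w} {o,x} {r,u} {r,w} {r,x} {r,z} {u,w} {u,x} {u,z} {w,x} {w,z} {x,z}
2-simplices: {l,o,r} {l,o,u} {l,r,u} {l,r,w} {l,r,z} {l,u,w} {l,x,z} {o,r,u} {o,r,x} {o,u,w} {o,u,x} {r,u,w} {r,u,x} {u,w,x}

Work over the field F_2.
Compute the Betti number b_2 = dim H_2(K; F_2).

b_2=3

n_0=7 n_1=20 n_2=14  [Z2]
∂1: piv[lo,lr,lu,lw,lx,lz] rk=6  ker:or,ou,ow,ox,ru,rw,rx,rz,uw,ux,uz,wx,wz,xz
∂2: piv[lor,lou,lru,lrw,lrz,luw,lxz,orx,ouw,oux,uwx] rk=11  ker:oru,ruw,rux
b_2=(14−11)−0=3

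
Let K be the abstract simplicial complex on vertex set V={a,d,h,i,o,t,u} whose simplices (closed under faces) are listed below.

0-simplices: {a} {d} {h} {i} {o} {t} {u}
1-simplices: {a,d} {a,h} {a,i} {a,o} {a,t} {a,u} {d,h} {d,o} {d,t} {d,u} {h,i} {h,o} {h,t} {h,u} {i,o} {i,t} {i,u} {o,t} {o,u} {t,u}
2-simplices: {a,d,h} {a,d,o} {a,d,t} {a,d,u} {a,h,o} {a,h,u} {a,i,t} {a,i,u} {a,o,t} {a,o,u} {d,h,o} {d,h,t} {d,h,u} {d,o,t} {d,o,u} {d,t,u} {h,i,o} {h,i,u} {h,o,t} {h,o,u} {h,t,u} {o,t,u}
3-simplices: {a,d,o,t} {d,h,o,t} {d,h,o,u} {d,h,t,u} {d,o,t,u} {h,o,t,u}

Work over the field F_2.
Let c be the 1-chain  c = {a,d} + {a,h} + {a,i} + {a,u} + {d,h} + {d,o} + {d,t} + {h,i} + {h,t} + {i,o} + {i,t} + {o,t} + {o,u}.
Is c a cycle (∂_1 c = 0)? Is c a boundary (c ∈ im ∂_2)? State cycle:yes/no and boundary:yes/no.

cycle:yes boundary:yes

n_0=7 n_1=20 n_2=22 n_3=6  [Z2]
∂1: piv[ad,ah,ai,ao,at,au] rk=6  ker:dh,do,dt,du,hi,ho,ht,hu,io,it,iu,ot,ou,tu
∂2: piv[adh,ado,adt,adu,aho,ahu,ait,aiu,aot,aou,dht,dtu,hio,hiu] rk=14  ker:dho,dhu,dot,dou,hot,hou,htu,otu
∂3: piv[adot,dhot,dhou,dhtu,dotu] rk=5  ker:hotu
∂1c = 0
c vs im∂2: reduces to 0 ⇒ boundary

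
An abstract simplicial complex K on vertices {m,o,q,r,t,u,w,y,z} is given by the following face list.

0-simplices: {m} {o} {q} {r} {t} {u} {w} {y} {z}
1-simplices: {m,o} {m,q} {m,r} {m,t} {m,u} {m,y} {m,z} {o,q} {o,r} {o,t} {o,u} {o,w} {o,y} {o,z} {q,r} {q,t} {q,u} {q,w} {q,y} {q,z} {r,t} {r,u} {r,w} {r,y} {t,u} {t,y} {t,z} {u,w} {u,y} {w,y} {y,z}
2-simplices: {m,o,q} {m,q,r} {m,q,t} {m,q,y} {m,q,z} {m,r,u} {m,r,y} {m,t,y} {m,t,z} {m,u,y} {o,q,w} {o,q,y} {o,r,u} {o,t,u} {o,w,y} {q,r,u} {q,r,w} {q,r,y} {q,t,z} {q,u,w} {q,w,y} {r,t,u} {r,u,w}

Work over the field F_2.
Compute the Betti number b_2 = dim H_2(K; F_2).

b_2=4

n_0=9 n_1=31 n_2=23  [Z2]
∂1: piv[mo,mq,mr,mt,mu,my,mz,ow] rk=8  ker:oq,or,ot,ou,oy,oz,qr,qt,qu,qw,qy,qz,rt,ru,rw,ry,tu,ty,tz,uw,uy,wy,yz
∂2: piv[moq,mqr,mqt,mqy,mqz,mru,mry,mty,mtz,muy,oqw,oqy,oru,otu,owy,qru,qrw,quw,rtu] rk=19  ker:qry,qtz,qwy,ruw
b_2=(23−19)−0=4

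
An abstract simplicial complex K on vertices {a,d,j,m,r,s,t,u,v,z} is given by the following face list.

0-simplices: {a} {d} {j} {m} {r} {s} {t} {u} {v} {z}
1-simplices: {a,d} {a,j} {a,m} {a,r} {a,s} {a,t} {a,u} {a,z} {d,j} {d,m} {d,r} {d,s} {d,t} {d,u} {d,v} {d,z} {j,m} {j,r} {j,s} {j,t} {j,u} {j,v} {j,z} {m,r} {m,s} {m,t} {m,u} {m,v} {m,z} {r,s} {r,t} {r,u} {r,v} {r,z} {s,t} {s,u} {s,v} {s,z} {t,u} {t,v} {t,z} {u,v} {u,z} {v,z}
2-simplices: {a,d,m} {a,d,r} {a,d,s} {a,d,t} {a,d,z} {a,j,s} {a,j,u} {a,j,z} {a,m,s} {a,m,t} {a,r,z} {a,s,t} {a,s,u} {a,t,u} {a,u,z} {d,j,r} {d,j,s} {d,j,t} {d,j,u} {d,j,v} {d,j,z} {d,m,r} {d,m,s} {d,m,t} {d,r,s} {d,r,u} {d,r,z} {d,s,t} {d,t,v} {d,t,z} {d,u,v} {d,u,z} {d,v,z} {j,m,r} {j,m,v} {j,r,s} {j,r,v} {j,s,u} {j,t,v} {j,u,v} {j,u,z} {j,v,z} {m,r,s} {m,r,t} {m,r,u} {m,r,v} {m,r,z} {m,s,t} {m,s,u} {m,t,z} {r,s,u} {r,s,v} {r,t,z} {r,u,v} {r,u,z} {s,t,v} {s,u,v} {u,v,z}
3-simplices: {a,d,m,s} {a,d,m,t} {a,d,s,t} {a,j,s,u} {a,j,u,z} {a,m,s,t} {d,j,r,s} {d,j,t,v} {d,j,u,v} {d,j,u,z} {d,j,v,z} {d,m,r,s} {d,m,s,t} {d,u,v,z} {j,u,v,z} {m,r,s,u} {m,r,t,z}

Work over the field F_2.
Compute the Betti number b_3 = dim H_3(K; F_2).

n_0=10 n_1=44 n_2=58 n_3=17  [Z2]
∂1: piv[ad,aj,am,ar,as,at,au,az,dv] rk=9  ker:dj,dm,dr,ds,dt,du,dz,jm,jr,js,jt,ju,jv,jz,mr,ms,mt,mu,mv,mz,rs,rt,ru,rv,rz,st,su,sv,sz,tu,tv,tz,uv,uz,vz
∂2: piv[adm,adr,ads,adt,adz,ajs,aju,ajz,ams,amt,arz,ast,asu,atu,auz,djr,djs,djt,dju,djv,dmr,drs,dru,dtv,dtz,duv,dvz,jmr,jmv,jrv,mrt,mru,mrz,rsv] rk=34  ker:djz,dms,dmt,drz,dst,duz,jrs,jsu,jtv,juv,juz,jvz,mrs,mrv,mst,msu,mtz,rsu,rtz,ruv,ruz,stv,suv,uvz
∂3: piv[adms,admt,adst,ajsu,ajuz,amst,djrs,djtv,djuv,djuz,djvz,dmrs,duvz,mrsu,mrtz] rk=15  ker:dmst,juvz
b_3=(17−15)−0=2

b_3=2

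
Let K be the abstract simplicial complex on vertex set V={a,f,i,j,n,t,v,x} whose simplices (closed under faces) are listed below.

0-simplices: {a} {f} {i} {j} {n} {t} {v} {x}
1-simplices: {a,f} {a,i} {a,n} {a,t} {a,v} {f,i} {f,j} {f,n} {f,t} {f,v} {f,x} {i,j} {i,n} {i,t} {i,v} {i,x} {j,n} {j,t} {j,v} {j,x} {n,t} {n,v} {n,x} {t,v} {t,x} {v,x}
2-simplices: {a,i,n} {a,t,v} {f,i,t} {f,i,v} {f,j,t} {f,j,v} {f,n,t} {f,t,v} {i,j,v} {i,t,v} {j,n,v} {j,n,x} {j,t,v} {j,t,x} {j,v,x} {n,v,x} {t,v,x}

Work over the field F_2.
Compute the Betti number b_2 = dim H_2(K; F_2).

b_2=4

n_0=8 n_1=26 n_2=17  [Z2]
∂1: piv[af,ai,an,at,av,fj,fx] rk=7  ker:fi,fn,ft,fv,ij,in,it,iv,ix,jn,jt,jv,jx,nt,nv,nx,tv,tx,vx
∂2: piv[ain,atv,fit,fiv,fjt,fjv,fnt,ftv,ijv,jnv,jnx,jtx,jvx] rk=13  ker:itv,jtv,nvx,tvx
b_2=(17−13)−0=4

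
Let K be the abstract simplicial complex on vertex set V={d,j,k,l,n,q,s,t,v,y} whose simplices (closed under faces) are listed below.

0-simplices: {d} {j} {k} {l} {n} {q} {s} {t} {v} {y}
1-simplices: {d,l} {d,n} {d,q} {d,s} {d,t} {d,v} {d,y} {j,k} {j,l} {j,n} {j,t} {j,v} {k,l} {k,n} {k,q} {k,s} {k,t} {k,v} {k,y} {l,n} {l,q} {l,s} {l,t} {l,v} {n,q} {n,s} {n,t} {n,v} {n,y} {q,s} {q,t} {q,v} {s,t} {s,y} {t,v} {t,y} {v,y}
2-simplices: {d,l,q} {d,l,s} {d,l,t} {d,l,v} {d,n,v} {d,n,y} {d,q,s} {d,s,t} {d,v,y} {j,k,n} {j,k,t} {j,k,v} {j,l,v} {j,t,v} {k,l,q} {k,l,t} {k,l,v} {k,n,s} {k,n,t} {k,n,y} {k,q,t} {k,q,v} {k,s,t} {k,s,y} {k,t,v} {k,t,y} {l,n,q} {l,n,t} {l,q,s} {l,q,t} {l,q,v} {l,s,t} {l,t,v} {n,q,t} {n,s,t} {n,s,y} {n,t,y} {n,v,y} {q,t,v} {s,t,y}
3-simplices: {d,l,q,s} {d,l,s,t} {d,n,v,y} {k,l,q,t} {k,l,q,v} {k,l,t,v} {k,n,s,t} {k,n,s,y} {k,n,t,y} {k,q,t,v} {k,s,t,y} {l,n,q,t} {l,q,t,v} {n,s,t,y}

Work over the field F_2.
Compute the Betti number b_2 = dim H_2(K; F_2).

n_0=10 n_1=37 n_2=40 n_3=14  [Z2]
∂1: piv[dl,dn,dq,ds,dt,dv,dy,jk,jl] rk=9  ker:jn,jt,jv,kl,kn,kq,ks,kt,kv,ky,ln,lq,ls,lt,lv,nq,ns,nt,nv,ny,qs,qt,qv,st,sy,tv,ty,vy
∂2: piv[dlq,dls,dlt,dlv,dnv,dny,dqs,dst,dvy,jkn,jkt,jkv,jlv,jtv,klq,klt,klv,kns,knt,kny,kqt,kqv,kst,ksy,kty,lnq,lnt] rk=27  ker:ktv,lqs,lqt,lqv,lst,ltv,nqt,nst,nsy,nty,nvy,qtv,sty
∂3: piv[dlqs,dlst,dnvy,klqt,klqv,kltv,knst,knsy,knty,kqtv,ksty,lnqt] rk=12  ker:lqtv,nsty
b_2=(40−27)−12=1

b_2=1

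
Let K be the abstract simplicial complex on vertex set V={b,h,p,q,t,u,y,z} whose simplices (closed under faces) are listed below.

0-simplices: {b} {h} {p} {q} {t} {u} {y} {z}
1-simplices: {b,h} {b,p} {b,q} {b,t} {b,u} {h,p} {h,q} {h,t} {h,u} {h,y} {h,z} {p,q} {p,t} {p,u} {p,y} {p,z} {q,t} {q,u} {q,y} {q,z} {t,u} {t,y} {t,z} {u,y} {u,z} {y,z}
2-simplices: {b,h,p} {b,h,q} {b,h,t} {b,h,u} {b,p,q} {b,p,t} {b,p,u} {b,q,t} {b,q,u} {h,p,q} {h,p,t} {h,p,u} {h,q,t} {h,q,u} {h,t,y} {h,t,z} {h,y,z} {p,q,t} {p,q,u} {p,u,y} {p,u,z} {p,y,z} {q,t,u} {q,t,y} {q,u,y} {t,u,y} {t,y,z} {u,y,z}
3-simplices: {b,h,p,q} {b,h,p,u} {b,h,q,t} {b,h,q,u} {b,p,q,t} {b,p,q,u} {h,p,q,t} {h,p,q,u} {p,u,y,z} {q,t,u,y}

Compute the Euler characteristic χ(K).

χ(K)=0

n_0=8 n_1=26 n_2=28 n_3=10
χ=+8−26+28−10=0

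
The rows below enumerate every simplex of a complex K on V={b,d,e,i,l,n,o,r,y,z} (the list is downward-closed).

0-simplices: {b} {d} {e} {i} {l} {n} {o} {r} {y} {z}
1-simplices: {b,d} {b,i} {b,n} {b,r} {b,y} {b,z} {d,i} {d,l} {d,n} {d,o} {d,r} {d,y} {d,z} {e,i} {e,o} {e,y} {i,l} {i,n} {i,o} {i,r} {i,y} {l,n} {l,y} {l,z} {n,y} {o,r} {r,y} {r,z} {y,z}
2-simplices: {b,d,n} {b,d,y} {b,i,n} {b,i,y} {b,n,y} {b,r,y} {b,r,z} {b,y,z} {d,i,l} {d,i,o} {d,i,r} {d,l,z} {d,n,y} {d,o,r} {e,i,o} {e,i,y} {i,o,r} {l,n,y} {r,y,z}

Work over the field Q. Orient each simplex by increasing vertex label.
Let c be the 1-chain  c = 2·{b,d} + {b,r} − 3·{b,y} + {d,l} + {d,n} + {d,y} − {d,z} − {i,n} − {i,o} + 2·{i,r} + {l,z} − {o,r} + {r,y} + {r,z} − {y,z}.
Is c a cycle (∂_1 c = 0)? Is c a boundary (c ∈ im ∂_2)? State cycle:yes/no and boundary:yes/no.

cycle:yes boundary:no

n_0=10 n_1=29 n_2=19  [Q]
∂1: piv[bd,bi,bn,br,by,bz,dl,do,ei] rk=9  ker:di,dn,dr,dy,dz,eo,ey,il,in,io,ir,iy,ln,ly,lz,ny,or,ry,rz,yz
∂2: piv[bdn,bdy,bin,biy,bny,bry,brz,byz,dil,dio,dir,dlz,dor,eio,eiy,lny] rk=16  ker:dny,ior,ryz
∂1c = 0
c vs im∂2: residual ≠ 0 ⇒ not boundary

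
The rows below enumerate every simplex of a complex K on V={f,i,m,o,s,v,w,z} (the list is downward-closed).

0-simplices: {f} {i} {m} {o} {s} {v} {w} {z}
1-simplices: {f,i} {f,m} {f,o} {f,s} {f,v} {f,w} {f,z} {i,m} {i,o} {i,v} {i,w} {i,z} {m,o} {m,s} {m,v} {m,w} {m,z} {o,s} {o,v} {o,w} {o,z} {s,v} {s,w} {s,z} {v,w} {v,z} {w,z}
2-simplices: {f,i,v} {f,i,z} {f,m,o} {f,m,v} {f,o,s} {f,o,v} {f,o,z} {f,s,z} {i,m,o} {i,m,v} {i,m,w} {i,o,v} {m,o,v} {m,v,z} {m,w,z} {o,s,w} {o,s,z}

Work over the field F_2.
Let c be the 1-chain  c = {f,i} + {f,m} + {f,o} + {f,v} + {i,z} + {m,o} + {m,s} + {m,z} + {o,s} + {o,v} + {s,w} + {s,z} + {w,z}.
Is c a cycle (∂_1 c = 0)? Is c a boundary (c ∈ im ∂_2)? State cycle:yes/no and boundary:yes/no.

n_0=8 n_1=27 n_2=17  [Z2]
∂1: piv[fi,fm,fo,fs,fv,fw,fz] rk=7  ker:im,io,iv,iw,iz,mo,ms,mv,mw,mz,os,ov,ow,oz,sv,sw,sz,vw,vz,wz
∂2: piv[fiv,fiz,fmo,fmv,fos,fov,foz,fsz,imo,imv,imw,mvz,mwz,osw] rk=14  ker:iov,mov,osz
∂1c = 0
c vs im∂2: residual ≠ 0 ⇒ not boundary

cycle:yes boundary:no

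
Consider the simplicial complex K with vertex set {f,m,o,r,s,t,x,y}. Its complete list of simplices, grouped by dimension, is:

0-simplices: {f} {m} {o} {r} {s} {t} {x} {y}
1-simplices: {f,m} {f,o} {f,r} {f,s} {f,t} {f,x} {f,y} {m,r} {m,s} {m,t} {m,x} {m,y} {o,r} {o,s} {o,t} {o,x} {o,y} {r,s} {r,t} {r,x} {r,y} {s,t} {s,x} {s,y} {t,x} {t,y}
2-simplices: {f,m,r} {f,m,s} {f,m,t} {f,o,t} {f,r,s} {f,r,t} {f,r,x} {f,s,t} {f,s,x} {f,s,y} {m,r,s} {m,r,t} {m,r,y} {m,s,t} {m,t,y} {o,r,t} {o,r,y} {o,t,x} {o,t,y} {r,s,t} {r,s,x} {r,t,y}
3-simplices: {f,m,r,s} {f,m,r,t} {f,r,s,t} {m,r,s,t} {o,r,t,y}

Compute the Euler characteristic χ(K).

n_0=8 n_1=26 n_2=22 n_3=5
χ=+8−26+22−5=-1

χ(K)=-1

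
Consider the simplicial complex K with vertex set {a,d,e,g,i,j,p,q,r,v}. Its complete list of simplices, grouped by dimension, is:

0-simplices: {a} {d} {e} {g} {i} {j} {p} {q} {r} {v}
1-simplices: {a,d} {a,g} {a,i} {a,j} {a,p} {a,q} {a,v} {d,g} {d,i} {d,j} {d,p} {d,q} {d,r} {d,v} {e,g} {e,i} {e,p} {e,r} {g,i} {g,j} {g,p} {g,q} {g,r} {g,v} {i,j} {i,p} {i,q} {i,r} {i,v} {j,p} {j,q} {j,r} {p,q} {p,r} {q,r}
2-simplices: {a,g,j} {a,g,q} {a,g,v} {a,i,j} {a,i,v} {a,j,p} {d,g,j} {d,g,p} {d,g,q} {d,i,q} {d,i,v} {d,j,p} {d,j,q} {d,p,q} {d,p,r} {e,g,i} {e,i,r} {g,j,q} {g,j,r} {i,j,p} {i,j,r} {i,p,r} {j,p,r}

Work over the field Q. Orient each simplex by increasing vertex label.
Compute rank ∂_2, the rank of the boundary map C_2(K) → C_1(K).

rank∂_2=21

n_0=10 n_1=35 n_2=23  [Q]
∂1: piv[ad,ag,ai,aj,ap,aq,av,dr,eg] rk=9  ker:dg,di,dj,dp,dq,dv,ei,ep,er,gi,gj,gp,gq,gr,gv,ij,ip,iq,ir,iv,jp,jq,jr,pq,pr,qr
∂2: piv[agj,agq,agv,aij,aiv,ajp,dgj,dgp,dgq,diq,div,djp,djq,dpq,dpr,egi,eir,gjr,ijp,ijr,ipr] rk=21  ker:gjq,jpr
rk∂_2=21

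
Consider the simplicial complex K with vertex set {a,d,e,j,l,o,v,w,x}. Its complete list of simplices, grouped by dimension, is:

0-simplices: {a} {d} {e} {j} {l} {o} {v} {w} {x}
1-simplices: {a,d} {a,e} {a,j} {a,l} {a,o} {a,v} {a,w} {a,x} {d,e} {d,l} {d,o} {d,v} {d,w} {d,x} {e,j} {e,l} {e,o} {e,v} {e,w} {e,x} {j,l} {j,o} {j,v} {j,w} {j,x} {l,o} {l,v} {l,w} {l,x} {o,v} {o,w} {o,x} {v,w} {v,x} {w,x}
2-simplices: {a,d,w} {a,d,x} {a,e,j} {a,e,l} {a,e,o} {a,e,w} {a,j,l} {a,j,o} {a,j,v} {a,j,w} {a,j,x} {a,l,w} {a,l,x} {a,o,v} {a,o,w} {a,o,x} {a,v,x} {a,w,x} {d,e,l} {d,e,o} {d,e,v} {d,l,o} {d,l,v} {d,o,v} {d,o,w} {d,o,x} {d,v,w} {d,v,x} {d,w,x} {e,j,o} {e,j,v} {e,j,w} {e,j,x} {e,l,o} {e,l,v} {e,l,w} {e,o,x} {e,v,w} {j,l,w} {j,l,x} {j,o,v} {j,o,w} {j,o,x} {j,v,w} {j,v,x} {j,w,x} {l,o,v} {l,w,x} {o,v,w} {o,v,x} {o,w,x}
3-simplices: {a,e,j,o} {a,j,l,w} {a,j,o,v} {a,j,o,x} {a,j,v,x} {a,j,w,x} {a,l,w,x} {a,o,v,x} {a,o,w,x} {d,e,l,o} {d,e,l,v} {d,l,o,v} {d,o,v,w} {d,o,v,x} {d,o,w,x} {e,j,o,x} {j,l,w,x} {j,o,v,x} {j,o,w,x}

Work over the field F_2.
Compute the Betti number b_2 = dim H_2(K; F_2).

b_2=6

n_0=9 n_1=35 n_2=51 n_3=19  [Z2]
∂1: piv[ad,ae,aj,al,ao,av,aw,ax] rk=8  ker:de,dl,do,dv,dw,dx,ej,el,eo,ev,ew,ex,jl,jo,jv,jw,jx,lo,lv,lw,lx,ov,ow,ox,vw,vx,wx
∂2: piv[adw,adx,aej,ael,aeo,aew,ajl,ajo,ajv,ajw,ajx,alw,alx,aov,aow,aox,avx,awx,del,deo,dev,dlo,dlv,dov,dow,dvw,ejx] rk=27  ker:dox,dvx,dwx,ejo,ejv,ejw,elo,elv,elw,eox,evw,jlw,jlx,jov,jow,jox,jvw,jvx,jwx,lov,lwx,ovw,ovx,owx
∂3: piv[aejo,ajlw,ajov,ajox,ajvx,ajwx,alwx,aovx,aowx,delo,delv,dlov,dovw,dovx,dowx,ejox,jlwx,jowx] rk=18  ker:jovx
b_2=(51−27)−18=6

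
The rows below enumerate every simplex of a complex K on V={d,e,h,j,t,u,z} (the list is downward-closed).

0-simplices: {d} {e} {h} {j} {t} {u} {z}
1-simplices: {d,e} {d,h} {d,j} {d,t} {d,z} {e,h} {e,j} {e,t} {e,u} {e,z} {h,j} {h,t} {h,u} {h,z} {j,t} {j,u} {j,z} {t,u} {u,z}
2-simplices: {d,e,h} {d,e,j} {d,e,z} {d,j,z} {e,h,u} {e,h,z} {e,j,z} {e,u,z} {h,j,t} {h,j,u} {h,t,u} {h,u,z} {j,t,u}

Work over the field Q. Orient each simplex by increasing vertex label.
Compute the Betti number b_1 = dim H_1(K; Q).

b_1=3

n_0=7 n_1=19 n_2=13  [Q]
∂1: piv[de,dh,dj,dt,dz,eu] rk=6  ker:eh,ej,et,ez,hj,ht,hu,hz,jt,ju,jz,tu,uz
∂2: piv[deh,dej,dez,djz,ehu,ehz,euz,hjt,hju,htu] rk=10  ker:ejz,huz,jtu
b_1=(19−6)−10=3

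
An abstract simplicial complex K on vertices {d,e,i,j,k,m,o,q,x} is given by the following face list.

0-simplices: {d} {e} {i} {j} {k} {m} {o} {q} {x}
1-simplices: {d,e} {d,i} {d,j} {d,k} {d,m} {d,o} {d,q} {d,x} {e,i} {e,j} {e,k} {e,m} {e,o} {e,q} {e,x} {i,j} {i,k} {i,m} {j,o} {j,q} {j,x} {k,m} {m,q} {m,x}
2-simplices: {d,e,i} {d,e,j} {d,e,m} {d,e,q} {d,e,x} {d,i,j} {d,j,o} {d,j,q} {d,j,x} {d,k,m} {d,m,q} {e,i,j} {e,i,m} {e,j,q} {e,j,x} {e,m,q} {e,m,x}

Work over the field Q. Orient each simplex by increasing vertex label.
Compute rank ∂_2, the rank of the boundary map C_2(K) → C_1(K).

rank∂_2=13

n_0=9 n_1=24 n_2=17  [Q]
∂1: piv[de,di,dj,dk,dm,do,dq,dx] rk=8  ker:ei,ej,ek,em,eo,eq,ex,ij,ik,im,jo,jq,jx,km,mq,mx
∂2: piv[dei,dej,dem,deq,dex,dij,djo,djq,djx,dkm,dmq,eim,emx] rk=13  ker:eij,ejq,ejx,emq
rk∂_2=13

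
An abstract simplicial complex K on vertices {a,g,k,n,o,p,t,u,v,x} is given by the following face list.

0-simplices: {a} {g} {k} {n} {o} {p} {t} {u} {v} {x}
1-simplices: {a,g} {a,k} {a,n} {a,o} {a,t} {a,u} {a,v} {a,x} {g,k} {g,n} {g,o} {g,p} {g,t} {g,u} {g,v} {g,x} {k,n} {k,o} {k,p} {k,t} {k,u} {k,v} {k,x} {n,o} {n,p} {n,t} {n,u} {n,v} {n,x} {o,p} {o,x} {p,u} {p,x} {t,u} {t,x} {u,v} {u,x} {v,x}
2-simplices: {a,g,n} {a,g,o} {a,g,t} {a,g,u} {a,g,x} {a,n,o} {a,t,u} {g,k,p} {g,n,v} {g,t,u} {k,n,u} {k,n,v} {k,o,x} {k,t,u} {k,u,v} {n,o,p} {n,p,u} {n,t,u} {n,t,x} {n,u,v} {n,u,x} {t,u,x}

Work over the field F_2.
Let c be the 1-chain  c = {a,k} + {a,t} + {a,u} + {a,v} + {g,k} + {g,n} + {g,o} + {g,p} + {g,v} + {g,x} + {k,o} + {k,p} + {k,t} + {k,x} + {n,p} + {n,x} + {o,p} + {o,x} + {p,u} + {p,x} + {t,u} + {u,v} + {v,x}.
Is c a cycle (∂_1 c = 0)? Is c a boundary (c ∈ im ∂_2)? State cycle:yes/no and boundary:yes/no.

n_0=10 n_1=38 n_2=22  [Z2]
∂1: piv[ag,ak,an,ao,at,au,av,ax,gp] rk=9  ker:gk,gn,go,gt,gu,gv,gx,kn,ko,kp,kt,ku,kv,kx,no,np,nt,nu,nv,nx,op,ox,pu,px,tu,tx,uv,ux,vx
∂2: piv[agn,ago,agt,agu,agx,ano,atu,gkp,gnv,knu,knv,kox,ktu,kuv,nop,npu,ntu,ntx,nux] rk=19  ker:gtu,nuv,tux
∂1c = {n} + {t}

cycle:no boundary:no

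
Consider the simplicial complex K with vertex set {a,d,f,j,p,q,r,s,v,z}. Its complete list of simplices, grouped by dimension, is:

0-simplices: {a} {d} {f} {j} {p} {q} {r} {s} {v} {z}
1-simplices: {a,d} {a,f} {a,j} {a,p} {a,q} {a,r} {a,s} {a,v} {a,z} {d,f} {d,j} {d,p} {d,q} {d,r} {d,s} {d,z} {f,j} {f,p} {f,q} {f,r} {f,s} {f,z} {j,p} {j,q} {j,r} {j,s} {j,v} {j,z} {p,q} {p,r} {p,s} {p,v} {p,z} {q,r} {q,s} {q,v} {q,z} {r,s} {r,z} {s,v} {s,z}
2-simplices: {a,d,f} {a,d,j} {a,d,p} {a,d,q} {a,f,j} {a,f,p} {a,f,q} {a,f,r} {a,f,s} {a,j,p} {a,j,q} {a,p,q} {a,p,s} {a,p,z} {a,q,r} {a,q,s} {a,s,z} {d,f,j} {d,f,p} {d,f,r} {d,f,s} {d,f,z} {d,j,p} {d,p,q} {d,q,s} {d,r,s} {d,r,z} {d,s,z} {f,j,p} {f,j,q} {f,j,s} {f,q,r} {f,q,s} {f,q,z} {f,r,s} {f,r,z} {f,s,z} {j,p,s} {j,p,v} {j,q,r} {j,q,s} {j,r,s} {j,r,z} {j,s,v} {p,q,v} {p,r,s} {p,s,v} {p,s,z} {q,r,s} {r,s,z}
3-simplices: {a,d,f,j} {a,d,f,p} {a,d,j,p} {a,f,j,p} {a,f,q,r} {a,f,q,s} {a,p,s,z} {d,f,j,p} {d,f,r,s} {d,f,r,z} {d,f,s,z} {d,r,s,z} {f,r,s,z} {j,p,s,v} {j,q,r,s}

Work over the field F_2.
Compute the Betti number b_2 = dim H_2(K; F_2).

b_2=6

n_0=10 n_1=41 n_2=50 n_3=15  [Z2]
∂1: piv[ad,af,aj,ap,aq,ar,as,av,az] rk=9  ker:df,dj,dp,dq,dr,ds,dz,fj,fp,fq,fr,fs,fz,jp,jq,jr,js,jv,jz,pq,pr,ps,pv,pz,qr,qs,qv,qz,rs,rz,sv,sz
∂2: piv[adf,adj,adp,adq,afj,afp,afq,afr,afs,ajp,ajq,apq,aps,apz,aqr,aqs,asz,dfr,dfs,dfz,drs,drz,dsz,fjs,fqz,jpv,jqr,jrz,jsv,pqv,prs] rk=31  ker:dfj,dfp,djp,dpq,dqs,fjp,fjq,fqr,fqs,frs,frz,fsz,jps,jqs,jrs,psv,psz,qrs,rsz
∂3: piv[adfj,adfp,adjp,afjp,afqr,afqs,apsz,dfrs,dfrz,dfsz,drsz,jpsv,jqrs] rk=13  ker:dfjp,frsz
b_2=(50−31)−13=6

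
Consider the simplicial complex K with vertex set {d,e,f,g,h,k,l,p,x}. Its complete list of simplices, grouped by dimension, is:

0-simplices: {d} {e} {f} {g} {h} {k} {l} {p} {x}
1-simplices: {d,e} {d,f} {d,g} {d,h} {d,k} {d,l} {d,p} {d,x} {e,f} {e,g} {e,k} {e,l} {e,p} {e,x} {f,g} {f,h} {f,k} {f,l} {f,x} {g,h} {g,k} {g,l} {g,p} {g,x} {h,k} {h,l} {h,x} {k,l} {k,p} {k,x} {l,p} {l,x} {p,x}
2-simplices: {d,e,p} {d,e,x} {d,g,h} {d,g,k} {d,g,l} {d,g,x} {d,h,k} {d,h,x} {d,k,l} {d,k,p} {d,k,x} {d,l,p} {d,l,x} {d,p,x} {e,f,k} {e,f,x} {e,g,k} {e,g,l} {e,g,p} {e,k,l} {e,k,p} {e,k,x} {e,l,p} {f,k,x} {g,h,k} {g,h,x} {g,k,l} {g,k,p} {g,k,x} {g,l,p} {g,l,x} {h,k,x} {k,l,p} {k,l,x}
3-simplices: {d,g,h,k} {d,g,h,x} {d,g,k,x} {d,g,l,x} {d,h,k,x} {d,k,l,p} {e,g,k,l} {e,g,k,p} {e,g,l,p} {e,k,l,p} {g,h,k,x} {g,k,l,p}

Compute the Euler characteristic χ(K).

χ(K)=-2

n_0=9 n_1=33 n_2=34 n_3=12
χ=+9−33+34−12=-2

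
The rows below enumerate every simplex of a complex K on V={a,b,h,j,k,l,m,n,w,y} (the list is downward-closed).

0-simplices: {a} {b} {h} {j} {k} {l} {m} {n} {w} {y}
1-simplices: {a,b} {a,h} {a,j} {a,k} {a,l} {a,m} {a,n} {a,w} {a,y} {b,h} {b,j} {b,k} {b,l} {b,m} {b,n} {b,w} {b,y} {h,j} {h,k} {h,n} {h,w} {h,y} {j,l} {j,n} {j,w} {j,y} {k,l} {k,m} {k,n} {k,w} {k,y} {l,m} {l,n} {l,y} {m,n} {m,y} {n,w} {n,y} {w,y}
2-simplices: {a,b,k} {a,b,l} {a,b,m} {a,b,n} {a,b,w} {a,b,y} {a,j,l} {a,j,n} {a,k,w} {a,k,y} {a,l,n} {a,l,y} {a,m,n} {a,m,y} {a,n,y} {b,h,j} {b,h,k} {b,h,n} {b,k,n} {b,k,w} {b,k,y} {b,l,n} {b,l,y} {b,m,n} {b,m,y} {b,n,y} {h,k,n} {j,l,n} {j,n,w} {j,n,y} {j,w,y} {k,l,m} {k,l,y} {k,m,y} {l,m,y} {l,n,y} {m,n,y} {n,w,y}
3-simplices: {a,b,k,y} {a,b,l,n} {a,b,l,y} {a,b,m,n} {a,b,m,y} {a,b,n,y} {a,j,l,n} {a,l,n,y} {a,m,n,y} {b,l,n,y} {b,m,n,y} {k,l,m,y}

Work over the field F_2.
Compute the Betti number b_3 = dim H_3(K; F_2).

n_0=10 n_1=39 n_2=38 n_3=12  [Z2]
∂1: piv[ab,ah,aj,ak,al,am,an,aw,ay] rk=9  ker:bh,bj,bk,bl,bm,bn,bw,by,hj,hk,hn,hw,hy,jl,jn,jw,jy,kl,km,kn,kw,ky,lm,ln,ly,mn,my,nw,ny,wy
∂2: piv[abk,abl,abm,abn,abw,aby,ajl,ajn,akw,aky,aln,aly,amn,amy,any,bhj,bhk,bhn,bkn,jnw,jny,jwy,klm,kly,kmy] rk=25  ker:bkw,bky,bln,bly,bmn,bmy,bny,hkn,jln,lmy,lny,mny,nwy
∂3: piv[abky,abln,ably,abmn,abmy,abny,ajln,alny,amny,klmy] rk=10  ker:blny,bmny
b_3=(12−10)−0=2

b_3=2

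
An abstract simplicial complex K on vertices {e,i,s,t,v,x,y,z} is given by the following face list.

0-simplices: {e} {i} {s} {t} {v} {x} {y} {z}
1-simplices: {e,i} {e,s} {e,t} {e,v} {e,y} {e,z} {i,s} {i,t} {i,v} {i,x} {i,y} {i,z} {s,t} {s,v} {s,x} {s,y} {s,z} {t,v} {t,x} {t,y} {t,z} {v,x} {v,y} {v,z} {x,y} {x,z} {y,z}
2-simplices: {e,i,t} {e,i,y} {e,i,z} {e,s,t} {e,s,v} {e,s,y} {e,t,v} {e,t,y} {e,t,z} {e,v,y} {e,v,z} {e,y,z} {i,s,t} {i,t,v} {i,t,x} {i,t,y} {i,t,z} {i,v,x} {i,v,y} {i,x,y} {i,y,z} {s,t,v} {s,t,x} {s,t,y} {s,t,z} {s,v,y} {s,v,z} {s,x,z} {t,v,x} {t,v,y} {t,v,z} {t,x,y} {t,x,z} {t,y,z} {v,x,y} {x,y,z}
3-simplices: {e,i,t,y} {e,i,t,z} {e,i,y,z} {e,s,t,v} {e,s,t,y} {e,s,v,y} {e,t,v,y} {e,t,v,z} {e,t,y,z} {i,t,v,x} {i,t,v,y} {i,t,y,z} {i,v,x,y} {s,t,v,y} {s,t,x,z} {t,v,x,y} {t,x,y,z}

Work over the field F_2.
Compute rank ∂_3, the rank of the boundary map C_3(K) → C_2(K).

n_0=8 n_1=27 n_2=36 n_3=17  [Z2]
∂1: piv[ei,es,et,ev,ey,ez,ix] rk=7  ker:is,it,iv,iy,iz,st,sv,sx,sy,sz,tv,tx,ty,tz,vx,vy,vz,xy,xz,yz
∂2: piv[eit,eiy,eiz,est,esv,esy,etv,ety,etz,evy,evz,eyz,ist,itv,itx,ivx,ixy,stx,stz,sxz] rk=20  ker:ity,itz,ivy,iyz,stv,sty,svy,svz,tvx,tvy,tvz,txy,txz,tyz,vxy,xyz
∂3: piv[eity,eitz,eiyz,estv,esty,esvy,etvy,etvz,etyz,itvx,itvy,ivxy,stxz,tvxy,txyz] rk=15  ker:ityz,stvy
rk∂_3=15

rank∂_3=15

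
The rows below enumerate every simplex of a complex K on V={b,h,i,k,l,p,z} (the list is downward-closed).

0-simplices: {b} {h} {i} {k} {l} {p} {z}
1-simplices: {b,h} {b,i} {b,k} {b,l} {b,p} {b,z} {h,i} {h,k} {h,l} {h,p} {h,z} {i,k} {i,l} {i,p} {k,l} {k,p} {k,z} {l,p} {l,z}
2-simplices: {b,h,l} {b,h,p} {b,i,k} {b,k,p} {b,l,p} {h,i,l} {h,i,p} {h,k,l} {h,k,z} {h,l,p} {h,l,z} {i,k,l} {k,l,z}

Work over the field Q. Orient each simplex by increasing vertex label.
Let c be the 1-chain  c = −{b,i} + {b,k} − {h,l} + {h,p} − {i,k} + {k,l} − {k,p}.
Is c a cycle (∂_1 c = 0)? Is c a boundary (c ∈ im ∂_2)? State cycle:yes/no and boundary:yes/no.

n_0=7 n_1=19 n_2=13  [Q]
∂1: piv[bh,bi,bk,bl,bp,bz] rk=6  ker:hi,hk,hl,hp,hz,ik,il,ip,kl,kp,kz,lp,lz
∂2: piv[bhl,bhp,bik,bkp,blp,hil,hip,hkl,hkz,hlz,ikl] rk=11  ker:hlp,klz
∂1c = 0
c vs im∂2: residual ≠ 0 ⇒ not boundary

cycle:yes boundary:no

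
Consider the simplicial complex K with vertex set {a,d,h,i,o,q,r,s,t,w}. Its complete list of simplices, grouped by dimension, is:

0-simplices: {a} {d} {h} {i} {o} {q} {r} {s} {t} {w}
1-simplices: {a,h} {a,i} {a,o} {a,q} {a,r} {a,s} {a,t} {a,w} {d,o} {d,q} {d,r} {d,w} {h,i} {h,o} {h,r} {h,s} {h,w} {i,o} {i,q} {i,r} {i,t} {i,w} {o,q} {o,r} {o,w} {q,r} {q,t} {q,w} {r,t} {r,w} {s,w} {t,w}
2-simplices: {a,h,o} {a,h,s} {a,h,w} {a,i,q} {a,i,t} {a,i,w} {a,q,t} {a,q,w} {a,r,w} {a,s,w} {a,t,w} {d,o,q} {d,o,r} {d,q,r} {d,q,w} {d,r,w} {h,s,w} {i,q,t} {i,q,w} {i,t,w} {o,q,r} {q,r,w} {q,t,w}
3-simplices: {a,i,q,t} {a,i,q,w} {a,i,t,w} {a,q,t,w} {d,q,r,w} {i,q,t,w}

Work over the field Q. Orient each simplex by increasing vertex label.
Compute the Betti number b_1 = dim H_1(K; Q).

b_1=7

n_0=10 n_1=32 n_2=23 n_3=6  [Q]
∂1: piv[ah,ai,ao,aq,ar,as,at,aw,do] rk=9  ker:dq,dr,dw,hi,ho,hr,hs,hw,io,iq,ir,it,iw,oq,or,ow,qr,qt,qw,rt,rw,sw,tw
∂2: piv[aho,ahs,ahw,aiq,ait,aiw,aqt,aqw,arw,asw,atw,doq,dor,dqr,dqw,drw] rk=16  ker:hsw,iqt,iqw,itw,oqr,qrw,qtw
∂3: piv[aiqt,aiqw,aitw,aqtw,dqrw] rk=5  ker:iqtw
b_1=(32−9)−16=7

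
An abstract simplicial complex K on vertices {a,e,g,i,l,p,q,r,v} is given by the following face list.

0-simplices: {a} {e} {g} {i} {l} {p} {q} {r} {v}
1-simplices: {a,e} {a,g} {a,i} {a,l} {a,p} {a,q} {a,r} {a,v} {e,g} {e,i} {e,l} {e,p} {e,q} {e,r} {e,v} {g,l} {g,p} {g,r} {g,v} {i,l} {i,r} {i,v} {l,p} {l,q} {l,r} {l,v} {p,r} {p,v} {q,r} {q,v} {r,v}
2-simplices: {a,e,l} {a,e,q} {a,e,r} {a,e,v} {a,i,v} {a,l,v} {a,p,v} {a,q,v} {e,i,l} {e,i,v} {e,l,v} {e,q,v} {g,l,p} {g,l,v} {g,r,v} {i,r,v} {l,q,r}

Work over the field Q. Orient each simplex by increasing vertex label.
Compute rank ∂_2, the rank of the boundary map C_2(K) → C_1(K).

n_0=9 n_1=31 n_2=17  [Q]
∂1: piv[ae,ag,ai,al,ap,aq,ar,av] rk=8  ker:eg,ei,el,ep,eq,er,ev,gl,gp,gr,gv,il,ir,iv,lp,lq,lr,lv,pr,pv,qr,qv,rv
∂2: piv[ael,aeq,aer,aev,aiv,alv,apv,aqv,eil,eiv,glp,glv,grv,irv,lqr] rk=15  ker:elv,eqv
rk∂_2=15

rank∂_2=15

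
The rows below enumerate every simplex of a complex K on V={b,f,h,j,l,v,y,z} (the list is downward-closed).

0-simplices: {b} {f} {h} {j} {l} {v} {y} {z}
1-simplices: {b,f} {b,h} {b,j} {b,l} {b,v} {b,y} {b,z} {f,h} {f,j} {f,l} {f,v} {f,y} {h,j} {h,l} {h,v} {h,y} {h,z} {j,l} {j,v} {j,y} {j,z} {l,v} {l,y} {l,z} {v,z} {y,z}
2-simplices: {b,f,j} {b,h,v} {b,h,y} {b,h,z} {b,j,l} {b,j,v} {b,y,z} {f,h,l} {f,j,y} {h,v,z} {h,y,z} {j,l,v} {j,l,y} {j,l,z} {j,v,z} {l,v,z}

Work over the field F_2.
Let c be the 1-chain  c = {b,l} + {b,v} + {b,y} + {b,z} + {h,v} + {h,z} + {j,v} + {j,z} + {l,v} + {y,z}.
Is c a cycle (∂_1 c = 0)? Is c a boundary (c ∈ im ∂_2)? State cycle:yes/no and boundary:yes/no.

n_0=8 n_1=26 n_2=16  [Z2]
∂1: piv[bf,bh,bj,bl,bv,by,bz] rk=7  ker:fh,fj,fl,fv,fy,hj,hl,hv,hy,hz,jl,jv,jy,jz,lv,ly,lz,vz,yz
∂2: piv[bfj,bhv,bhy,bhz,bjl,bjv,byz,fhl,fjy,hvz,jlv,jly,jlz,jvz] rk=14  ker:hyz,lvz
∂1c = 0
c vs im∂2: reduces to 0 ⇒ boundary

cycle:yes boundary:yes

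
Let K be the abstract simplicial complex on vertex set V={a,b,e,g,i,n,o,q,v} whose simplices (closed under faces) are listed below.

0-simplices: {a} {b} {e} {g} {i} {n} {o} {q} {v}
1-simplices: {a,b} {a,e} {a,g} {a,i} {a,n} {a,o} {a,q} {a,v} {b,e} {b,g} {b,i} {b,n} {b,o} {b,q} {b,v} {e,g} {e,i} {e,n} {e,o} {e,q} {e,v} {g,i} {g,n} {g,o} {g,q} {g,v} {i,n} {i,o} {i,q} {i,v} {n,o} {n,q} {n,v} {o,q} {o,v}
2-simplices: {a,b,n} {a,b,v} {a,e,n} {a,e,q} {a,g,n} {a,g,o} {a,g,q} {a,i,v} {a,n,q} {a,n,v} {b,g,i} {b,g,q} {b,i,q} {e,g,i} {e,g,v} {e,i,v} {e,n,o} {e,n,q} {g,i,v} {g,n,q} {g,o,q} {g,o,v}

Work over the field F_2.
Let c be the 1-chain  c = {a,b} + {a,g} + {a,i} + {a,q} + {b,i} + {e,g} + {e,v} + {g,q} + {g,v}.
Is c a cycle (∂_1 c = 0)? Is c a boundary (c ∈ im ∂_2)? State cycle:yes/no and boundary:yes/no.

cycle:yes boundary:no

n_0=9 n_1=35 n_2=22  [Z2]
∂1: piv[ab,ae,ag,ai,an,ao,aq,av] rk=8  ker:be,bg,bi,bn,bo,bq,bv,eg,ei,en,eo,eq,ev,gi,gn,go,gq,gv,in,io,iq,iv,no,nq,nv,oq,ov
∂2: piv[abn,abv,aen,aeq,agn,ago,agq,aiv,anq,anv,bgi,bgq,biq,egi,egv,eiv,eno,goq,gov] rk=19  ker:enq,giv,gnq
∂1c = 0
c vs im∂2: residual ≠ 0 ⇒ not boundary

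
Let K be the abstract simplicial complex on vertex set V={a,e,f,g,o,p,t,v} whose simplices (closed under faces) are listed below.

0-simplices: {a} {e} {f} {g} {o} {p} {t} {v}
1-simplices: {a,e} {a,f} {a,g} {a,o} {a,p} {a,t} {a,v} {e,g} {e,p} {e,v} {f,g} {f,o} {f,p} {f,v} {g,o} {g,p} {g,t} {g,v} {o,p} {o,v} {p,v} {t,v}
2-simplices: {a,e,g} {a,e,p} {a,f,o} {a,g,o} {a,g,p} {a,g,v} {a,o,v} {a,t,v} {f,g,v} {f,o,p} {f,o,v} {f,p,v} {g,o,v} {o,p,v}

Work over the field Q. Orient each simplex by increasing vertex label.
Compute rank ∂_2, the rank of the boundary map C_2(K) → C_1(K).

n_0=8 n_1=22 n_2=14  [Q]
∂1: piv[ae,af,ag,ao,ap,at,av] rk=7  ker:eg,ep,ev,fg,fo,fp,fv,go,gp,gt,gv,op,ov,pv,tv
∂2: piv[aeg,aep,afo,ago,agp,agv,aov,atv,fgv,fop,fov,fpv] rk=12  ker:gov,opv
rk∂_2=12

rank∂_2=12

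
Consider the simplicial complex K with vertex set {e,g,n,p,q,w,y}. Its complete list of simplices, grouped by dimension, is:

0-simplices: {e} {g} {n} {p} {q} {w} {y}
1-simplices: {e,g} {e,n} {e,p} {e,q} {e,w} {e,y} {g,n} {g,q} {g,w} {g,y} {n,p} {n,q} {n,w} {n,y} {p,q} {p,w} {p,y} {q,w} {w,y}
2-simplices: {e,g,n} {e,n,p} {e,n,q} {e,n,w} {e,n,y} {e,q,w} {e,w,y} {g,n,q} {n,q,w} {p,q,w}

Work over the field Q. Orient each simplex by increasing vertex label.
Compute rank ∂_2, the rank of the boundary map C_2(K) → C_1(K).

rank∂_2=9

n_0=7 n_1=19 n_2=10  [Q]
∂1: piv[eg,en,ep,eq,ew,ey] rk=6  ker:gn,gq,gw,gy,np,nq,nw,ny,pq,pw,py,qw,wy
∂2: piv[egn,enp,enq,enw,eny,eqw,ewy,gnq,pqw] rk=9  ker:nqw
rk∂_2=9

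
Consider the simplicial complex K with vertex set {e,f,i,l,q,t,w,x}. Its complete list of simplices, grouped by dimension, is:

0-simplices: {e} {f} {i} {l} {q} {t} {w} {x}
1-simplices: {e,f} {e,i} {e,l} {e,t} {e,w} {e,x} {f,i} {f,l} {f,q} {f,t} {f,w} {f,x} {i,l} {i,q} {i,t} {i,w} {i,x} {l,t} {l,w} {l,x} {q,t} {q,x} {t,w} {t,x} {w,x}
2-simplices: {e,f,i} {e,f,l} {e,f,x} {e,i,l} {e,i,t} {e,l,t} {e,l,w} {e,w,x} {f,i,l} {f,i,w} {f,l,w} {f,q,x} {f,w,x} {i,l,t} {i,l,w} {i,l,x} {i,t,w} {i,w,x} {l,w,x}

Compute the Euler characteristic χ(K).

n_0=8 n_1=25 n_2=19
χ=+8−25+19=2

χ(K)=2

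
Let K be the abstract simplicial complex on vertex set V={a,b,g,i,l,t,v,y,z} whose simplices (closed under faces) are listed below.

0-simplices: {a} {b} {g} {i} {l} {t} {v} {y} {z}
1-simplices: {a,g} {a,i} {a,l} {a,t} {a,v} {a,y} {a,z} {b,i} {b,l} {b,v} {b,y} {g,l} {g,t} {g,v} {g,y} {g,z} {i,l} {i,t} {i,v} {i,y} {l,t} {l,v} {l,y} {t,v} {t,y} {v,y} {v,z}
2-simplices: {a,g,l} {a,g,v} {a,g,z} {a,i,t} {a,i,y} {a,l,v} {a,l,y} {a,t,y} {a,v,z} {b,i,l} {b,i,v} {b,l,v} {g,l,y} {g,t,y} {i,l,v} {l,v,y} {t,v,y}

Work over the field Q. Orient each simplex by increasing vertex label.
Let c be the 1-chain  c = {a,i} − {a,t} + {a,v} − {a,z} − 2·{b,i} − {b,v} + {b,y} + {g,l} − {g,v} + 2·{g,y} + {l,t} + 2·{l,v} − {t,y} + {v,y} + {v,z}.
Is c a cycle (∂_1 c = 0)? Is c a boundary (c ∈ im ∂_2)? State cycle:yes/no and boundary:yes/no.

n_0=9 n_1=27 n_2=17  [Q]
∂1: piv[ag,ai,al,at,av,ay,az,bi] rk=8  ker:bl,bv,by,gl,gt,gv,gy,gz,il,it,iv,iy,lt,lv,ly,tv,ty,vy,vz
∂2: piv[agl,agv,agz,ait,aiy,alv,aly,aty,avz,bil,biv,blv,gly,gty,lvy,tvy] rk=16  ker:ilv
∂1c = 2·{b} − 2·{g} − {i} − 2·{l} + {t} − {v} + 3·{y}

cycle:no boundary:no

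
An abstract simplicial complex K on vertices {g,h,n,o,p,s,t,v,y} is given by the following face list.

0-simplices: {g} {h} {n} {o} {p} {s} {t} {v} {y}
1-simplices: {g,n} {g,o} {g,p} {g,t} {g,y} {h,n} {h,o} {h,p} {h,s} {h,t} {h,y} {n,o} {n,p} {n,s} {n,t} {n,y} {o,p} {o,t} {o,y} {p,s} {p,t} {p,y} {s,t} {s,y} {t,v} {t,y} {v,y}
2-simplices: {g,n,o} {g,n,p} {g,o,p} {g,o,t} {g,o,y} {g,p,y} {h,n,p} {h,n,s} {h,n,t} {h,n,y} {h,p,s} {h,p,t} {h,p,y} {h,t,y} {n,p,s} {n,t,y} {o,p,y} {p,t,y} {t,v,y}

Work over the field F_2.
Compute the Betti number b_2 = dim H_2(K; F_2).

n_0=9 n_1=27 n_2=19  [Z2]
∂1: piv[gn,go,gp,gt,gy,hn,hs,tv] rk=8  ker:ho,hp,ht,hy,no,np,ns,nt,ny,op,ot,oy,ps,pt,py,st,sy,ty,vy
∂2: piv[gno,gnp,gop,got,goy,gpy,hnp,hns,hnt,hny,hps,hpt,hpy,hty,tvy] rk=15  ker:nps,nty,opy,pty
b_2=(19−15)−0=4

b_2=4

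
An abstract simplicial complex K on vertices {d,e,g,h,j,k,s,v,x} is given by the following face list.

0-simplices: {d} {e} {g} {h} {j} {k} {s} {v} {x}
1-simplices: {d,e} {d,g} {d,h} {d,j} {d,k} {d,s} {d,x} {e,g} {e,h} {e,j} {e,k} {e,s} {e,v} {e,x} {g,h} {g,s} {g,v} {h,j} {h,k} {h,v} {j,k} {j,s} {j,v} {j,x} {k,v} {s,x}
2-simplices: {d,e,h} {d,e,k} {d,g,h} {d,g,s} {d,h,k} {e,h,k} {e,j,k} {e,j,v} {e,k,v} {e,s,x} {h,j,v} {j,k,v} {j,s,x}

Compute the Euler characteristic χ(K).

n_0=9 n_1=26 n_2=13
χ=+9−26+13=-4

χ(K)=-4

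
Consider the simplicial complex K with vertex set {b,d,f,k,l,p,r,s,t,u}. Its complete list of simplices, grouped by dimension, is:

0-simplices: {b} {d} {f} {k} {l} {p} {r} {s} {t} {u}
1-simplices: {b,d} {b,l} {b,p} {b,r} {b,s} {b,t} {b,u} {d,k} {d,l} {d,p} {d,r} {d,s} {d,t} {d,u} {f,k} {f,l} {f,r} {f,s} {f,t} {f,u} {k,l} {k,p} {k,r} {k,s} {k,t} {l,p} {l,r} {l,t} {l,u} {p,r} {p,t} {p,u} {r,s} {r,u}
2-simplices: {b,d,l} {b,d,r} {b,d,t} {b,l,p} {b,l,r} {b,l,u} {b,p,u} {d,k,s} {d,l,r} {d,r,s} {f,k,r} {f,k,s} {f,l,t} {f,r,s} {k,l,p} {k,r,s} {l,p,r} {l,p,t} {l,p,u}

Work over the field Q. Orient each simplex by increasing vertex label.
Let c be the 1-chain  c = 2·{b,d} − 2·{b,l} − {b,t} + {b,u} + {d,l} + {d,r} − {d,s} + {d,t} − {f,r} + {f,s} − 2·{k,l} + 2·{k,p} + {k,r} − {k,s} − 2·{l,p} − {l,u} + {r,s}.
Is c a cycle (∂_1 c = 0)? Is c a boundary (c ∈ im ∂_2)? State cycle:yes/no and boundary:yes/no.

n_0=10 n_1=34 n_2=19  [Q]
∂1: piv[bd,bl,bp,br,bs,bt,bu,dk,fk] rk=9  ker:dl,dp,dr,ds,dt,du,fl,fr,fs,ft,fu,kl,kp,kr,ks,kt,lp,lr,lt,lu,pr,pt,pu,rs,ru
∂2: piv[bdl,bdr,bdt,blp,blr,blu,bpu,dks,drs,fkr,fks,flt,frs,klp,lpr,lpt] rk=16  ker:dlr,krs,lpu
∂1c = 0
c vs im∂2: reduces to 0 ⇒ boundary

cycle:yes boundary:yes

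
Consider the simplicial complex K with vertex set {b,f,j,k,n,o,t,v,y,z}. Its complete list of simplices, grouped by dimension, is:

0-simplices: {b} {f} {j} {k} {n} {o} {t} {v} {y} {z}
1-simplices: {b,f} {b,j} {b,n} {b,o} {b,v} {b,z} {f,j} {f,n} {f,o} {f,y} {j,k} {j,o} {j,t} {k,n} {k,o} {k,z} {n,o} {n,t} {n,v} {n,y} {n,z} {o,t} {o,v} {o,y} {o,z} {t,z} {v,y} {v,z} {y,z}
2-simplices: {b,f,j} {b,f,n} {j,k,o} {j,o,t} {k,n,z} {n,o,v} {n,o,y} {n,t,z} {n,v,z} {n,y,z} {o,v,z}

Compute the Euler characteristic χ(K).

χ(K)=-8

n_0=10 n_1=29 n_2=11
χ=+10−29+11=-8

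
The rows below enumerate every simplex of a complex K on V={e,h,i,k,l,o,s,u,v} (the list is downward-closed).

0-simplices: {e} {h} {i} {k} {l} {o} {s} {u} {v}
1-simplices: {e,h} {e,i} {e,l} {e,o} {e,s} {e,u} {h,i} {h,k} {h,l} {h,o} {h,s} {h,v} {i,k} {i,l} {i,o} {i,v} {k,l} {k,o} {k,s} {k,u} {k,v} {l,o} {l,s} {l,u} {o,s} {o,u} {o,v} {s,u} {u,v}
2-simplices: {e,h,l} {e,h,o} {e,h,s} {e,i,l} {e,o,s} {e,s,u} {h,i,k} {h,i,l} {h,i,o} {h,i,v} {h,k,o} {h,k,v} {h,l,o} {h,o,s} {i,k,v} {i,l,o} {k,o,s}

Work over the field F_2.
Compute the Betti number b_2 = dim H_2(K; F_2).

b_2=3

n_0=9 n_1=29 n_2=17  [Z2]
∂1: piv[eh,ei,el,eo,es,eu,hk,hv] rk=8  ker:hi,hl,ho,hs,ik,il,io,iv,kl,ko,ks,ku,kv,lo,ls,lu,os,ou,ov,su,uv
∂2: piv[ehl,eho,ehs,eil,eos,esu,hik,hil,hio,hiv,hko,hkv,hlo,kos] rk=14  ker:hos,ikv,ilo
b_2=(17−14)−0=3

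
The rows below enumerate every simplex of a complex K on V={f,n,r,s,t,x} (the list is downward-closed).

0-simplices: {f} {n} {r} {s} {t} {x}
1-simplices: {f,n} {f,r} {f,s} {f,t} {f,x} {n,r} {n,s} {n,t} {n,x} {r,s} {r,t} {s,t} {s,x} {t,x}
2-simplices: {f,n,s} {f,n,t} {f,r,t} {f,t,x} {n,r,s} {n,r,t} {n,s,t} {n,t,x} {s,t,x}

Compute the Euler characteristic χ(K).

n_0=6 n_1=14 n_2=9
χ=+6−14+9=1

χ(K)=1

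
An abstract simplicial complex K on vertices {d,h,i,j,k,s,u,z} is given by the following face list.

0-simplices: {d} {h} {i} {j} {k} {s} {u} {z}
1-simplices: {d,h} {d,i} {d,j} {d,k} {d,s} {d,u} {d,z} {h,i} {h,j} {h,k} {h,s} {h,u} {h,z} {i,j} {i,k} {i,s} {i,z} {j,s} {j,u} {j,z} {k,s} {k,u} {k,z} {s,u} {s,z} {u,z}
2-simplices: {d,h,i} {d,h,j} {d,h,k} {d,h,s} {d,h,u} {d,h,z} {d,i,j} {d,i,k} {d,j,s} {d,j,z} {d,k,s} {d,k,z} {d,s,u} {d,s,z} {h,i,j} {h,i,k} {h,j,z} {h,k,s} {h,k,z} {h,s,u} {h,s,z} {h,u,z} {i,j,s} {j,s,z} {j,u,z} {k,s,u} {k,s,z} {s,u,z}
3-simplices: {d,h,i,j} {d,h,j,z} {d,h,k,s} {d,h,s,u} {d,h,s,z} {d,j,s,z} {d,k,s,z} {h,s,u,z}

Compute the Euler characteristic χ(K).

χ(K)=2

n_0=8 n_1=26 n_2=28 n_3=8
χ=+8−26+28−8=2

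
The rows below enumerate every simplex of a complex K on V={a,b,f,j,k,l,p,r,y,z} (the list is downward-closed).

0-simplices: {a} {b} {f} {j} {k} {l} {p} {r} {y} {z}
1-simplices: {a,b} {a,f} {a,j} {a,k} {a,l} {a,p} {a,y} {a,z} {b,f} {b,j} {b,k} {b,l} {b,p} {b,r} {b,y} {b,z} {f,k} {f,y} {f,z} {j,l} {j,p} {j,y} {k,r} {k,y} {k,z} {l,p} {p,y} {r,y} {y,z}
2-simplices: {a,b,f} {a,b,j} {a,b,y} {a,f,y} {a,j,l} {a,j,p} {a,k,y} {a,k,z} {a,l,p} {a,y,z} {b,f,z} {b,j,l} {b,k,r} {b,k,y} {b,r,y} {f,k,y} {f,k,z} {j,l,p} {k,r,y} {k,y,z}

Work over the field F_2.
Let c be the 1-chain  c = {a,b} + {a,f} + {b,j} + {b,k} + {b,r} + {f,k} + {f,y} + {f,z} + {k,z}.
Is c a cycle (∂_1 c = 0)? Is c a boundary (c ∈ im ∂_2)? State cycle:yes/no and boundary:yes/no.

cycle:no boundary:no

n_0=10 n_1=29 n_2=20  [Z2]
∂1: piv[ab,af,aj,ak,al,ap,ay,az,br] rk=9  ker:bf,bj,bk,bl,bp,by,bz,fk,fy,fz,jl,jp,jy,kr,ky,kz,lp,py,ry,yz
∂2: piv[abf,abj,aby,afy,ajl,ajp,aky,akz,alp,ayz,bfz,bjl,bkr,bky,bry,fky,fkz] rk=17  ker:jlp,kry,kyz
∂1c = {j} + {k} + {r} + {y}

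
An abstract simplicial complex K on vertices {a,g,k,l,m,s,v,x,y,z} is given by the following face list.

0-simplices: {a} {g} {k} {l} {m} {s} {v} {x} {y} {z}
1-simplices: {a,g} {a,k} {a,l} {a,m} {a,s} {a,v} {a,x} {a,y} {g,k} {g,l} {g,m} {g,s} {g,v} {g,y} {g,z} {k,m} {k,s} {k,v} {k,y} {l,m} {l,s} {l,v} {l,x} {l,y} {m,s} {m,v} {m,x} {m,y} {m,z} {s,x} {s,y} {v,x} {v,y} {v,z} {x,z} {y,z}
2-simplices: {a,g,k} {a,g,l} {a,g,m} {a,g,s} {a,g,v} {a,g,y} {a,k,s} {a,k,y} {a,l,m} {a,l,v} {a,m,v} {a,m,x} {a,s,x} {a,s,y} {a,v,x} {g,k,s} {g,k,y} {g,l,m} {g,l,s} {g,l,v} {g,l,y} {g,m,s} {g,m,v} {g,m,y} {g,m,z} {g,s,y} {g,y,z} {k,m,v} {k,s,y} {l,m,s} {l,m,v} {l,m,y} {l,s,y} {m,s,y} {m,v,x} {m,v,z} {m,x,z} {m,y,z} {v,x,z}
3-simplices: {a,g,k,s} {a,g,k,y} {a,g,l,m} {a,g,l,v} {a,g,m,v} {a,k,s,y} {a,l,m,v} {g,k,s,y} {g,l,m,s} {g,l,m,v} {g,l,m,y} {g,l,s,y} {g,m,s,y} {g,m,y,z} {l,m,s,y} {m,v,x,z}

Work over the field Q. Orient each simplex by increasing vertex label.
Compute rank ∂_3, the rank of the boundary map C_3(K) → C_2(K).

n_0=10 n_1=36 n_2=39 n_3=16  [Q]
∂1: piv[ag,ak,al,am,as,av,ax,ay,gz] rk=9  ker:gk,gl,gm,gs,gv,gy,km,ks,kv,ky,lm,ls,lv,lx,ly,ms,mv,mx,my,mz,sx,sy,vx,vy,vz,xz,yz
∂2: piv[agk,agl,agm,ags,agv,agy,aks,aky,alm,alv,amv,amx,asx,asy,avx,gls,gly,gms,gmy,gmz,gyz,kmv,mvz,mxz] rk=24  ker:gks,gky,glm,glv,gmv,gsy,ksy,lms,lmv,lmy,lsy,msy,mvx,myz,vxz
∂3: piv[agks,agky,aglm,aglv,agmv,aksy,almv,gksy,glms,glmy,glsy,gmsy,gmyz,mvxz] rk=14  ker:glmv,lmsy
rk∂_3=14

rank∂_3=14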